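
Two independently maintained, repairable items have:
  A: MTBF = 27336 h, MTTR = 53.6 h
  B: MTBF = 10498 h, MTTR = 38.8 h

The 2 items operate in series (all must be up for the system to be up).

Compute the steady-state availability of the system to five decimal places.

A(A) = MTBF/(MTBF+MTTR) = 27336/(27336+53.6) = 0.998043
A(B) = MTBF/(MTBF+MTTR) = 10498/(10498+38.8) = 0.996318
Series availability: 0.998043 × 0.996318 = 0.99437

0.99437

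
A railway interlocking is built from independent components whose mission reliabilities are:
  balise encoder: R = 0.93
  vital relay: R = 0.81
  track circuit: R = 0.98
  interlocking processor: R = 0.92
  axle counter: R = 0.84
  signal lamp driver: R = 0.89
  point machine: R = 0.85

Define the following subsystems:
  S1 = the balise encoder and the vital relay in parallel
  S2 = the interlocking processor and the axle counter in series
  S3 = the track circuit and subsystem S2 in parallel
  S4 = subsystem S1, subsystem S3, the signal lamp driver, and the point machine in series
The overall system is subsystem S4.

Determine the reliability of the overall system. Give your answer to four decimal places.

0.7430

Parallel (balise encoder and vital relay): 1 − (1 − 0.930000)(1 − 0.810000) = 0.986700
Series (interlocking processor and axle counter): 0.920000 × 0.840000 = 0.772800
Parallel (track circuit and [0.772800]): 1 − (1 − 0.980000)(1 − 0.772800) = 0.995456
Series ([0.986700], [0.995456], signal lamp driver, and point machine): 0.986700 × 0.995456 × 0.890000 × 0.850000 = 0.7430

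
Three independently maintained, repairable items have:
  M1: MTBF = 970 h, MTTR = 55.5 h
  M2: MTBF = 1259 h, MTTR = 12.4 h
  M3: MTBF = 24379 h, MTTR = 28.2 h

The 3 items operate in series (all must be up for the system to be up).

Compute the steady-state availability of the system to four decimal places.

A(M1) = MTBF/(MTBF+MTTR) = 970/(970+55.5) = 0.945880
A(M2) = MTBF/(MTBF+MTTR) = 1259/(1259+12.4) = 0.990247
A(M3) = MTBF/(MTBF+MTTR) = 24379/(24379+28.2) = 0.998845
Series availability: 0.945880 × 0.990247 × 0.998845 = 0.9356

0.9356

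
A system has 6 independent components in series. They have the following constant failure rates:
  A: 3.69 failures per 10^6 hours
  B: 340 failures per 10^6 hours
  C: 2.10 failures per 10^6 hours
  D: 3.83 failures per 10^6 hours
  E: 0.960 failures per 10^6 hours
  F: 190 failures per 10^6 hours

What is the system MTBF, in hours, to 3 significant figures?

1850

Series of exponential components: λ_sys = Σ λ_i
λ_sys = 0.00000369 + 0.000340 + 0.00000210 + 0.00000383 + 0.000000960 + 0.000190 = 5.4058e-04 /h
MTBF = 1 / λ_sys = 1850 h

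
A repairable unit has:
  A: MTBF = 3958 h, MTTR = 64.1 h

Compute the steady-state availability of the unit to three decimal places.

A(A) = MTBF/(MTBF+MTTR) = 3958/(3958+64.1) = 0.984

0.984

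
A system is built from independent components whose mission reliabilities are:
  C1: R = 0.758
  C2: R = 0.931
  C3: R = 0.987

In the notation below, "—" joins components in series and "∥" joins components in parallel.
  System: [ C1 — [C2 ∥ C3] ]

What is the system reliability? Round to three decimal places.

0.757

Parallel (C2 and C3): 1 − (1 − 0.93100)(1 − 0.98700) = 0.99910
Series (C1 and [0.99910]): 0.75800 × 0.99910 = 0.757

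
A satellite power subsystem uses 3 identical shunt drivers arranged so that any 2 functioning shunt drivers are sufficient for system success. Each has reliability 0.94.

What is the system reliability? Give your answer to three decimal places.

0.990

R = Σ_{i=2}^{3} C(3,i) p^i (1−p)^{3−i} with p = 0.94
C(3,2)·0.94^2·0.06^1 = 0.15905
C(3,3)·0.94^3·0.06^0 = 0.83058
Sum = 0.990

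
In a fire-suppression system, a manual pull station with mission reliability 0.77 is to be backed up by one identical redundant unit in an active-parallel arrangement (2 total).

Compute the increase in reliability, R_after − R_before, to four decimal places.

R_before = 0.77
R_after = 1 − (1 − 0.77)^2 = 0.9471
ΔR = 0.9471 − 0.77 = 0.1771

0.1771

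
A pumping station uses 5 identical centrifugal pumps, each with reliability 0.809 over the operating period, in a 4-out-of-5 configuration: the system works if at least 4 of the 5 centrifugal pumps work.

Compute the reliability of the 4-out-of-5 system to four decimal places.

0.7556

R = Σ_{i=4}^{5} C(5,i) p^i (1−p)^{5−i} with p = 0.809
C(5,4)·0.809^4·0.191^1 = 0.409070
C(5,5)·0.809^5·0.191^0 = 0.346531
Sum = 0.7556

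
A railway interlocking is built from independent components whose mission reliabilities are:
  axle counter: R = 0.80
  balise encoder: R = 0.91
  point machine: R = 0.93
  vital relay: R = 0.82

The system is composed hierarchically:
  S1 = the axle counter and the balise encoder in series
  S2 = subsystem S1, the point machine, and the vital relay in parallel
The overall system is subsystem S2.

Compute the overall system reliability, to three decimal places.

Series (axle counter and balise encoder): 0.80000 × 0.91000 = 0.72800
Parallel ([0.72800], point machine, and vital relay): 1 − (1 − 0.72800)(1 − 0.93000)(1 − 0.82000) = 0.997

0.997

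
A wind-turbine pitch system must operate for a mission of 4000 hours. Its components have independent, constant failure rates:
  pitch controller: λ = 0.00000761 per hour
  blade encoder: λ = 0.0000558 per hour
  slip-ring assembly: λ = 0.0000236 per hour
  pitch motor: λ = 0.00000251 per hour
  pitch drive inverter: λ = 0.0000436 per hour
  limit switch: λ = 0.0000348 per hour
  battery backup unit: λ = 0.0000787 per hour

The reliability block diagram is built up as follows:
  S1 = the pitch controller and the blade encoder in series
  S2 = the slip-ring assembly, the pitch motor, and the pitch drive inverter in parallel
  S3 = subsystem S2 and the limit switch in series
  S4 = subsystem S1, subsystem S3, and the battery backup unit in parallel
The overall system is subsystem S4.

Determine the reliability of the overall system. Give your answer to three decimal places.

0.992

R(pitch controller) = exp(−0.00000761 × 4000) = 0.97002
R(blade encoder) = exp(−0.0000558 × 4000) = 0.79995
R(slip-ring assembly) = exp(−0.0000236 × 4000) = 0.90992
R(pitch motor) = exp(−0.00000251 × 4000) = 0.99001
R(pitch drive inverter) = exp(−0.0000436 × 4000) = 0.83996
R(limit switch) = exp(−0.0000348 × 4000) = 0.87005
R(battery backup unit) = exp(−0.0000787 × 4000) = 0.72993
Series (pitch controller and blade encoder): 0.97002 × 0.79995 = 0.77597
Parallel (slip-ring assembly, pitch motor, and pitch drive inverter): 1 − (1 − 0.90992)(1 − 0.99001)(1 − 0.83996) = 0.99986
Series ([0.99986] and limit switch): 0.99986 × 0.87005 = 0.86993
Parallel ([0.77597], [0.86993], and battery backup unit): 1 − (1 − 0.77597)(1 − 0.86993)(1 − 0.72993) = 0.992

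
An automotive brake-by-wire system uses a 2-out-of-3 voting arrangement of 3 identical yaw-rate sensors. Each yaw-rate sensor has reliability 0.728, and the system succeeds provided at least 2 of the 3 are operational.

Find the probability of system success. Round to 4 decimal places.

R = Σ_{i=2}^{3} C(3,i) p^i (1−p)^{3−i} with p = 0.728
C(3,2)·0.728^2·0.272^1 = 0.432467
C(3,3)·0.728^3·0.272^0 = 0.385828
Sum = 0.8183

0.8183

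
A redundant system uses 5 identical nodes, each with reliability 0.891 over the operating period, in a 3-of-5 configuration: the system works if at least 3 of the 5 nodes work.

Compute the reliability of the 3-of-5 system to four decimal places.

R = Σ_{i=3}^{5} C(5,i) p^i (1−p)^{5−i} with p = 0.891
C(5,3)·0.891^3·0.109^2 = 0.084040
C(5,4)·0.891^4·0.109^1 = 0.343485
C(5,5)·0.891^5·0.109^0 = 0.561550
Sum = 0.9891

0.9891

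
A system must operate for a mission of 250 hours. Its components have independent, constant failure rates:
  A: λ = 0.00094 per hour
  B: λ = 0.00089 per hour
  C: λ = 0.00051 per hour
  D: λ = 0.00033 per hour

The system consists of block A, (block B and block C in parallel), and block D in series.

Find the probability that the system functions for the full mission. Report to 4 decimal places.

0.7106

R(A) = exp(−0.00094 × 250) = 0.790571
R(B) = exp(−0.00089 × 250) = 0.800515
R(C) = exp(−0.00051 × 250) = 0.880293
R(D) = exp(−0.00033 × 250) = 0.920811
Parallel (B and C): 1 − (1 − 0.800515)(1 − 0.880293) = 0.976120
Series (A, [0.976120], and D): 0.790571 × 0.976120 × 0.920811 = 0.7106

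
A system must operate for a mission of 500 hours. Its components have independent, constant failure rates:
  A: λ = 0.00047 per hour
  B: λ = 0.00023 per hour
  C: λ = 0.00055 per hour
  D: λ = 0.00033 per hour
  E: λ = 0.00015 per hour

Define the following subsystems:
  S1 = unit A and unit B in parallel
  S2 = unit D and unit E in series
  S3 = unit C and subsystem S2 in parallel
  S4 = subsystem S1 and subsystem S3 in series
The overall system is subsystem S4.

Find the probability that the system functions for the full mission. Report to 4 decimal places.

0.9271

R(A) = exp(−0.00047 × 500) = 0.790571
R(B) = exp(−0.00023 × 500) = 0.891366
R(C) = exp(−0.00055 × 500) = 0.759572
R(D) = exp(−0.00033 × 500) = 0.847894
R(E) = exp(−0.00015 × 500) = 0.927743
Parallel (A and B): 1 − (1 − 0.790571)(1 − 0.891366) = 0.977249
Series (D and E): 0.847894 × 0.927743 = 0.786628
Parallel (C and [0.786628]): 1 − (1 − 0.759572)(1 − 0.786628) = 0.948699
Series ([0.977249] and [0.948699]): 0.977249 × 0.948699 = 0.9271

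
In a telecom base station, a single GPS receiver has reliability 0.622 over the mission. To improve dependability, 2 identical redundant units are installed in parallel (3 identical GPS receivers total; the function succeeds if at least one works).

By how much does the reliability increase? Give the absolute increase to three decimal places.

0.324

R_before = 0.622
R_after = 1 − (1 − 0.622)^3 = 0.946
ΔR = 0.946 − 0.622 = 0.324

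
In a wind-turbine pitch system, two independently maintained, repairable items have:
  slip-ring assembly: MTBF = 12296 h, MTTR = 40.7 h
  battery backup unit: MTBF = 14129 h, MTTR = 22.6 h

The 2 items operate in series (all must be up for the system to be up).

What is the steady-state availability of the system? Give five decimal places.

A(slip-ring assembly) = MTBF/(MTBF+MTTR) = 12296/(12296+40.7) = 0.996701
A(battery backup unit) = MTBF/(MTBF+MTTR) = 14129/(14129+22.6) = 0.998403
Series availability: 0.996701 × 0.998403 = 0.99511

0.99511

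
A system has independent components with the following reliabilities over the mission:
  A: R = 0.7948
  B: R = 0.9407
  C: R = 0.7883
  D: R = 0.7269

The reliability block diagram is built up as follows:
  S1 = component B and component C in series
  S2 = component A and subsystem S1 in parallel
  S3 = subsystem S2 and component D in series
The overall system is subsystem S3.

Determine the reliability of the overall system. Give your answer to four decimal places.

Series (B and C): 0.940700 × 0.788300 = 0.741554
Parallel (A and [0.741554]): 1 − (1 − 0.794800)(1 − 0.741554) = 0.946967
Series ([0.946967] and D): 0.946967 × 0.726900 = 0.6884

0.6884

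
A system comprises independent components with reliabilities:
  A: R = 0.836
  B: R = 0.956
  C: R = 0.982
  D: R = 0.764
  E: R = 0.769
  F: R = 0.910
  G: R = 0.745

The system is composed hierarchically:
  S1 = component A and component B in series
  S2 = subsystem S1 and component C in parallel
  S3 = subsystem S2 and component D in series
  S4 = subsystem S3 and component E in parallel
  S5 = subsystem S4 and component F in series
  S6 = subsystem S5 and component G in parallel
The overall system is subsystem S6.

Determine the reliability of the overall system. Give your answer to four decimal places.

Series (A and B): 0.836000 × 0.956000 = 0.799216
Parallel ([0.799216] and C): 1 − (1 − 0.799216)(1 − 0.982000) = 0.996386
Series ([0.996386] and D): 0.996386 × 0.764000 = 0.761239
Parallel ([0.761239] and E): 1 − (1 − 0.761239)(1 − 0.769000) = 0.944846
Series ([0.944846] and F): 0.944846 × 0.910000 = 0.859810
Parallel ([0.859810] and G): 1 − (1 − 0.859810)(1 − 0.745000) = 0.9643

0.9643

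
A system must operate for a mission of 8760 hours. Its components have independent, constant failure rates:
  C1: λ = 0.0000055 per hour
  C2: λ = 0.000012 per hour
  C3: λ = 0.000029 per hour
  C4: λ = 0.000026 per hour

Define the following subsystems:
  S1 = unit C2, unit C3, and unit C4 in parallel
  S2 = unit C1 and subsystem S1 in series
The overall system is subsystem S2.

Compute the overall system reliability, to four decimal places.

R(C1) = exp(−0.0000055 × 8760) = 0.952962
R(C2) = exp(−0.000012 × 8760) = 0.900216
R(C3) = exp(−0.000029 × 8760) = 0.775661
R(C4) = exp(−0.000026 × 8760) = 0.796315
Parallel (C2, C3, and C4): 1 − (1 − 0.900216)(1 − 0.775661)(1 − 0.796315) = 0.995440
Series (C1 and [0.995440]): 0.952962 × 0.995440 = 0.9486

0.9486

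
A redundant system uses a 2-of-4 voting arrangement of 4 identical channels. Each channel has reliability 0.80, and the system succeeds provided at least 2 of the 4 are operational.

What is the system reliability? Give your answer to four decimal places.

R = Σ_{i=2}^{4} C(4,i) p^i (1−p)^{4−i} with p = 0.80
C(4,2)·0.80^2·0.20^2 = 0.153600
C(4,3)·0.80^3·0.20^1 = 0.409600
C(4,4)·0.80^4·0.20^0 = 0.409600
Sum = 0.9728

0.9728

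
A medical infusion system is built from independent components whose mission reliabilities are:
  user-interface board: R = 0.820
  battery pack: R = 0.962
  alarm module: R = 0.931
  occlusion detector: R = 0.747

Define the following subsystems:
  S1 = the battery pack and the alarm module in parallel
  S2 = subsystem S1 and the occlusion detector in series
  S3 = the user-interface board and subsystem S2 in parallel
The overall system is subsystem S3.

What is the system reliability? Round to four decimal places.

0.9541

Parallel (battery pack and alarm module): 1 − (1 − 0.962000)(1 − 0.931000) = 0.997378
Series ([0.997378] and occlusion detector): 0.997378 × 0.747000 = 0.745041
Parallel (user-interface board and [0.745041]): 1 − (1 − 0.820000)(1 − 0.745041) = 0.9541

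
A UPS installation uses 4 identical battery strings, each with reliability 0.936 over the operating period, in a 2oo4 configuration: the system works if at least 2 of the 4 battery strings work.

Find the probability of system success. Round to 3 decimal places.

R = Σ_{i=2}^{4} C(4,i) p^i (1−p)^{4−i} with p = 0.936
C(4,2)·0.936^2·0.064^2 = 0.02153
C(4,3)·0.936^3·0.064^1 = 0.20993
C(4,4)·0.936^4·0.064^0 = 0.76754
Sum = 0.999

0.999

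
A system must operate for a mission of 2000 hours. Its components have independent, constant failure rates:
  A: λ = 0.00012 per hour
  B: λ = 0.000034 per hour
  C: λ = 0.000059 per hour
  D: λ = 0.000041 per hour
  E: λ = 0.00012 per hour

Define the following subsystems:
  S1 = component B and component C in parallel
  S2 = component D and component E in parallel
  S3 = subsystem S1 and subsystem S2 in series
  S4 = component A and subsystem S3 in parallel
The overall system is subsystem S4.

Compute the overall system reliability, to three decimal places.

0.995

R(A) = exp(−0.00012 × 2000) = 0.78663
R(B) = exp(−0.000034 × 2000) = 0.93426
R(C) = exp(−0.000059 × 2000) = 0.88870
R(D) = exp(−0.000041 × 2000) = 0.92127
R(E) = exp(−0.00012 × 2000) = 0.78663
Parallel (B and C): 1 − (1 − 0.93426)(1 − 0.88870) = 0.99268
Parallel (D and E): 1 − (1 − 0.92127)(1 − 0.78663) = 0.98320
Series ([0.99268] and [0.98320]): 0.99268 × 0.98320 = 0.97600
Parallel (A and [0.97600]): 1 − (1 − 0.78663)(1 − 0.97600) = 0.995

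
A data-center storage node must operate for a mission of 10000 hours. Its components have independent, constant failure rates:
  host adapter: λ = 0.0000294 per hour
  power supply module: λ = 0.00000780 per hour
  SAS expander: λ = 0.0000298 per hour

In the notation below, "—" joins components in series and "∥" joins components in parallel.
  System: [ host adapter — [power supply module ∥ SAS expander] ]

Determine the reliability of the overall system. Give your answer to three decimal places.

R(host adapter) = exp(−0.0000294 × 10000) = 0.74528
R(power supply module) = exp(−0.00000780 × 10000) = 0.92496
R(SAS expander) = exp(−0.0000298 × 10000) = 0.74230
Parallel (power supply module and SAS expander): 1 − (1 − 0.92496)(1 − 0.74230) = 0.98066
Series (host adapter and [0.98066]): 0.74528 × 0.98066 = 0.731

0.731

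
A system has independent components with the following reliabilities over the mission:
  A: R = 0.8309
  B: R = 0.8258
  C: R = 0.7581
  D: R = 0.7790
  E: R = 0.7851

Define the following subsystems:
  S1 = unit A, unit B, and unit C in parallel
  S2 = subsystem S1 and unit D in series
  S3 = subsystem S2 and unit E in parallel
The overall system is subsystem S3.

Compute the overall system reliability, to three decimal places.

0.951

Parallel (A, B, and C): 1 − (1 − 0.83090)(1 − 0.82580)(1 − 0.75810) = 0.99287
Series ([0.99287] and D): 0.99287 × 0.77900 = 0.77345
Parallel ([0.77345] and E): 1 − (1 − 0.77345)(1 − 0.78510) = 0.951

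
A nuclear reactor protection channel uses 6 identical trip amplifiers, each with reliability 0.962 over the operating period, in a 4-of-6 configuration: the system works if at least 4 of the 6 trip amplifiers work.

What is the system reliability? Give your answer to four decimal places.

0.9990

R = Σ_{i=4}^{6} C(6,i) p^i (1−p)^{6−i} with p = 0.962
C(6,4)·0.962^4·0.038^2 = 0.018551
C(6,5)·0.962^5·0.038^1 = 0.187850
C(6,6)·0.962^6·0.038^0 = 0.792593
Sum = 0.9990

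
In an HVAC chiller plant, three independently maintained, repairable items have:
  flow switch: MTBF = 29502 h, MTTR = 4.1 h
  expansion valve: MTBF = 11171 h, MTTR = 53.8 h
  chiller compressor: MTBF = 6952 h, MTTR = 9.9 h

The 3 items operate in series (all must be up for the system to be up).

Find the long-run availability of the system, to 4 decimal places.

0.9937

A(flow switch) = MTBF/(MTBF+MTTR) = 29502/(29502+4.1) = 0.999861
A(expansion valve) = MTBF/(MTBF+MTTR) = 11171/(11171+53.8) = 0.995207
A(chiller compressor) = MTBF/(MTBF+MTTR) = 6952/(6952+9.9) = 0.998578
Series availability: 0.999861 × 0.995207 × 0.998578 = 0.9937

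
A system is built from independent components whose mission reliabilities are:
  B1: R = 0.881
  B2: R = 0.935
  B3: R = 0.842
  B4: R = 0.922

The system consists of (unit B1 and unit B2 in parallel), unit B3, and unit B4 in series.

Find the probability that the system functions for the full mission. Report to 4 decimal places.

0.7703

Parallel (B1 and B2): 1 − (1 − 0.881000)(1 − 0.935000) = 0.992265
Series ([0.992265], B3, and B4): 0.992265 × 0.842000 × 0.922000 = 0.7703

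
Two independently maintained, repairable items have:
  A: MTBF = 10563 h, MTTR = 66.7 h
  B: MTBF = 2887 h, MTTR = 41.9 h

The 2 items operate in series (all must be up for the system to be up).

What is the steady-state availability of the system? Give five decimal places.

0.97951

A(A) = MTBF/(MTBF+MTTR) = 10563/(10563+66.7) = 0.993725
A(B) = MTBF/(MTBF+MTTR) = 2887/(2887+41.9) = 0.985694
Series availability: 0.993725 × 0.985694 = 0.97951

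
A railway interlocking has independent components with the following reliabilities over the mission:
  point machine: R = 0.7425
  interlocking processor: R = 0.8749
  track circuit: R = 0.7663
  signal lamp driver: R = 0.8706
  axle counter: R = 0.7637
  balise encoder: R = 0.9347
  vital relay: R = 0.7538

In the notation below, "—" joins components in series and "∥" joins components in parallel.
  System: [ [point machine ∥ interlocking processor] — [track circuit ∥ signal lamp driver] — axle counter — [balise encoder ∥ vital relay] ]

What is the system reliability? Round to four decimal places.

Parallel (point machine and interlocking processor): 1 − (1 − 0.742500)(1 − 0.874900) = 0.967787
Parallel (track circuit and signal lamp driver): 1 − (1 − 0.766300)(1 − 0.870600) = 0.969759
Parallel (balise encoder and vital relay): 1 − (1 − 0.934700)(1 − 0.753800) = 0.983923
Series ([0.967787], [0.969759], axle counter, and [0.983923]): 0.967787 × 0.969759 × 0.763700 × 0.983923 = 0.7052

0.7052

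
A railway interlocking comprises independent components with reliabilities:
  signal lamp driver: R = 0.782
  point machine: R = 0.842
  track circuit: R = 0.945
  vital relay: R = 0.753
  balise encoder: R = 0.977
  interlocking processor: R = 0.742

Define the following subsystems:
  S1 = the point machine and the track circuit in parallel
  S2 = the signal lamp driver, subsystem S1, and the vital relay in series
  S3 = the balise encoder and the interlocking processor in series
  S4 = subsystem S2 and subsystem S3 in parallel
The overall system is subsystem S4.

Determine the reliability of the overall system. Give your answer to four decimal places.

0.8855

Parallel (point machine and track circuit): 1 − (1 − 0.842000)(1 − 0.945000) = 0.991310
Series (signal lamp driver, [0.991310], and vital relay): 0.782000 × 0.991310 × 0.753000 = 0.583729
Series (balise encoder and interlocking processor): 0.977000 × 0.742000 = 0.724934
Parallel ([0.583729] and [0.724934]): 1 − (1 − 0.583729)(1 − 0.724934) = 0.8855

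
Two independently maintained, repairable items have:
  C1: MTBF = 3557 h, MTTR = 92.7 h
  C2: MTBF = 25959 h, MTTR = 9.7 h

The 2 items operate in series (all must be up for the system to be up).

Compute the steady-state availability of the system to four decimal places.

A(C1) = MTBF/(MTBF+MTTR) = 3557/(3557+92.7) = 0.974601
A(C2) = MTBF/(MTBF+MTTR) = 25959/(25959+9.7) = 0.999626
Series availability: 0.974601 × 0.999626 = 0.9742

0.9742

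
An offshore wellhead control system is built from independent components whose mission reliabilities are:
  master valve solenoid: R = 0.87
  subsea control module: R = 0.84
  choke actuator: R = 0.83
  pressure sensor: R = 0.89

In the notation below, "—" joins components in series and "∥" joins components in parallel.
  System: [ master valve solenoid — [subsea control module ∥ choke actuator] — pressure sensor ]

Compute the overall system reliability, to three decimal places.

Parallel (subsea control module and choke actuator): 1 − (1 − 0.84000)(1 − 0.83000) = 0.97280
Series (master valve solenoid, [0.97280], and pressure sensor): 0.87000 × 0.97280 × 0.89000 = 0.753

0.753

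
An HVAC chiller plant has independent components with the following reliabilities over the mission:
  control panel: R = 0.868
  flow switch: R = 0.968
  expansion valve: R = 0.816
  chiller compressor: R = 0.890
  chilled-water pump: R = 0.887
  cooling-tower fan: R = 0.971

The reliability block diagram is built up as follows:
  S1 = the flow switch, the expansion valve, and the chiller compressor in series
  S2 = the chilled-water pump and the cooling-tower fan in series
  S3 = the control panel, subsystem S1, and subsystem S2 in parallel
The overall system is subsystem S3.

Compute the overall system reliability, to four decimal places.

0.9946

Series (flow switch, expansion valve, and chiller compressor): 0.968000 × 0.816000 × 0.890000 = 0.703000
Series (chilled-water pump and cooling-tower fan): 0.887000 × 0.971000 = 0.861277
Parallel (control panel, [0.703000], and [0.861277]): 1 − (1 − 0.868000)(1 − 0.703000)(1 − 0.861277) = 0.9946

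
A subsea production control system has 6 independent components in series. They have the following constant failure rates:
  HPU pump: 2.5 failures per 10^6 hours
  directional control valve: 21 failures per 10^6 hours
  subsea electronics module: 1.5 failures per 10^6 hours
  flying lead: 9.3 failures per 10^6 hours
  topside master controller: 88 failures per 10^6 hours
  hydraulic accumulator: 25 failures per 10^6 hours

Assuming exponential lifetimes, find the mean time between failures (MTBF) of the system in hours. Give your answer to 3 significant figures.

Series of exponential components: λ_sys = Σ λ_i
λ_sys = 0.0000025 + 0.000021 + 0.0000015 + 0.0000093 + 0.000088 + 0.000025 = 1.4730e-04 /h
MTBF = 1 / λ_sys = 6790 h

6790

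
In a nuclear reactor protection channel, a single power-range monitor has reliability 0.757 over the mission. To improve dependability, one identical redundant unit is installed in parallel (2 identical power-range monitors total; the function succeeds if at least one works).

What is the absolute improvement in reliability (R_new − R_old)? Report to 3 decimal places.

R_before = 0.757
R_after = 1 − (1 − 0.757)^2 = 0.941
ΔR = 0.941 − 0.757 = 0.184

0.184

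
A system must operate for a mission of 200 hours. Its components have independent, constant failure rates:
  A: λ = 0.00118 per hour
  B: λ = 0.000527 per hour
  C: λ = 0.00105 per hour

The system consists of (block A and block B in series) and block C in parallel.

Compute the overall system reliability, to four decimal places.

R(A) = exp(−0.00118 × 200) = 0.789781
R(B) = exp(−0.000527 × 200) = 0.899964
R(C) = exp(−0.00105 × 200) = 0.810584
Series (A and B): 0.789781 × 0.899964 = 0.710774
Parallel ([0.710774] and C): 1 − (1 − 0.710774)(1 − 0.810584) = 0.9452

0.9452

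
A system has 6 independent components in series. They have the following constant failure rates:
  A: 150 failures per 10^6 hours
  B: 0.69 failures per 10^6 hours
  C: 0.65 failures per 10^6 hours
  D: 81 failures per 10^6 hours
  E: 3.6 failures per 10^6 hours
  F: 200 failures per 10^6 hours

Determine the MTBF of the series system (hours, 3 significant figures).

Series of exponential components: λ_sys = Σ λ_i
λ_sys = 0.00015 + 0.00000069 + 0.00000065 + 0.000081 + 0.0000036 + 0.00020 = 4.3594e-04 /h
MTBF = 1 / λ_sys = 2290 h

2290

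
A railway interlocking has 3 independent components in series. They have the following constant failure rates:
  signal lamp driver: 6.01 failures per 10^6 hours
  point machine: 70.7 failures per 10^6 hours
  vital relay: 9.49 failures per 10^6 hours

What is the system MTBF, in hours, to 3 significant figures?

Series of exponential components: λ_sys = Σ λ_i
λ_sys = 0.00000601 + 0.0000707 + 0.00000949 = 8.6200e-05 /h
MTBF = 1 / λ_sys = 11600 h

11600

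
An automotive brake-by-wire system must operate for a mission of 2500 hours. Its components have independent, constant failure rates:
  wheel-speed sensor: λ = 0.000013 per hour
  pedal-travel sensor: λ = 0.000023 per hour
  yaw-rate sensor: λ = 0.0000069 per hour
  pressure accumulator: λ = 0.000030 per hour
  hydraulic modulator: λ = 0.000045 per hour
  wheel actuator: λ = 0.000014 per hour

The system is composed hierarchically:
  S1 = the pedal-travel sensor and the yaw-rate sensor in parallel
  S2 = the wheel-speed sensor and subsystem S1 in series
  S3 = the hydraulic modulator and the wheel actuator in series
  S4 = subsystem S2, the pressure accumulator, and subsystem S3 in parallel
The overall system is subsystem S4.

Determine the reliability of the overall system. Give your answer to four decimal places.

0.9997

R(wheel-speed sensor) = exp(−0.000013 × 2500) = 0.968022
R(pedal-travel sensor) = exp(−0.000023 × 2500) = 0.944122
R(yaw-rate sensor) = exp(−0.0000069 × 2500) = 0.982898
R(pressure accumulator) = exp(−0.000030 × 2500) = 0.927743
R(hydraulic modulator) = exp(−0.000045 × 2500) = 0.893597
R(wheel actuator) = exp(−0.000014 × 2500) = 0.965605
Parallel (pedal-travel sensor and yaw-rate sensor): 1 − (1 − 0.944122)(1 − 0.982898) = 0.999044
Series (wheel-speed sensor and [0.999044]): 0.968022 × 0.999044 = 0.967097
Series (hydraulic modulator and wheel actuator): 0.893597 × 0.965605 = 0.862862
Parallel ([0.967097], pressure accumulator, and [0.862862]): 1 − (1 − 0.967097)(1 − 0.927743)(1 − 0.862862) = 0.9997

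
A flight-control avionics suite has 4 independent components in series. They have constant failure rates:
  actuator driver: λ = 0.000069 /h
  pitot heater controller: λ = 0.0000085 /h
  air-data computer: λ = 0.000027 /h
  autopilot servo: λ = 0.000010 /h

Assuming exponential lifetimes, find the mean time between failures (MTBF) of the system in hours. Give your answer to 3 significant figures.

8730

Series of exponential components: λ_sys = Σ λ_i
λ_sys = 0.000069 + 0.0000085 + 0.000027 + 0.000010 = 1.1450e-04 /h
MTBF = 1 / λ_sys = 8730 h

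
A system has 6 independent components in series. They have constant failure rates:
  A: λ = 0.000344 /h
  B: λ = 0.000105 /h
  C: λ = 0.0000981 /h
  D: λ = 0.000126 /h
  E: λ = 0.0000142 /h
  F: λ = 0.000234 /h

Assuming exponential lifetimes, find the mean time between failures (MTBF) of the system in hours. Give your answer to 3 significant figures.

1090

Series of exponential components: λ_sys = Σ λ_i
λ_sys = 0.000344 + 0.000105 + 0.0000981 + 0.000126 + 0.0000142 + 0.000234 = 9.2130e-04 /h
MTBF = 1 / λ_sys = 1090 h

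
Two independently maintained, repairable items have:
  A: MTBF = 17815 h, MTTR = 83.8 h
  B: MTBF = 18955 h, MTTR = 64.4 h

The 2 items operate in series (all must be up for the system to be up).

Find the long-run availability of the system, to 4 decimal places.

0.9919

A(A) = MTBF/(MTBF+MTTR) = 17815/(17815+83.8) = 0.995318
A(B) = MTBF/(MTBF+MTTR) = 18955/(18955+64.4) = 0.996614
Series availability: 0.995318 × 0.996614 = 0.9919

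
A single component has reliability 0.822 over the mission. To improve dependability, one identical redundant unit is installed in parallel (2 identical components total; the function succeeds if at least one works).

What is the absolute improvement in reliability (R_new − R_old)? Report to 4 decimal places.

0.1463

R_before = 0.822
R_after = 1 − (1 − 0.822)^2 = 0.9683
ΔR = 0.9683 − 0.822 = 0.1463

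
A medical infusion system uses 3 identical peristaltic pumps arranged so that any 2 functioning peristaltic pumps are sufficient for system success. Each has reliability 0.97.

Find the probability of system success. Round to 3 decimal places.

R = Σ_{i=2}^{3} C(3,i) p^i (1−p)^{3−i} with p = 0.97
C(3,2)·0.97^2·0.03^1 = 0.08468
C(3,3)·0.97^3·0.03^0 = 0.91267
Sum = 0.997

0.997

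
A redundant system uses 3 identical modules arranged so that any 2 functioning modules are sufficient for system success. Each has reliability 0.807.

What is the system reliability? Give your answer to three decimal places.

0.903

R = Σ_{i=2}^{3} C(3,i) p^i (1−p)^{3−i} with p = 0.807
C(3,2)·0.807^2·0.193^1 = 0.37707
C(3,3)·0.807^3·0.193^0 = 0.52556
Sum = 0.903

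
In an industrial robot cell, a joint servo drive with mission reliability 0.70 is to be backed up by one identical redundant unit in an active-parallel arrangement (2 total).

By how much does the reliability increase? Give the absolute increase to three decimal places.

R_before = 0.70
R_after = 1 − (1 − 0.70)^2 = 0.910
ΔR = 0.910 − 0.70 = 0.210

0.210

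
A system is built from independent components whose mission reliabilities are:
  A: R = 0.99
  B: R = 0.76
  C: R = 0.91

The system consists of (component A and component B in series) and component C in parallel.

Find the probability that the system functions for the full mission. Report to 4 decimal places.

0.9777

Series (A and B): 0.990000 × 0.760000 = 0.752400
Parallel ([0.752400] and C): 1 − (1 − 0.752400)(1 − 0.910000) = 0.9777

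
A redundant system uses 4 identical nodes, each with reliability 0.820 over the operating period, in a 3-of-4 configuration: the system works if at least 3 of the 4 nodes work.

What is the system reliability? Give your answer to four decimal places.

0.8491

R = Σ_{i=3}^{4} C(4,i) p^i (1−p)^{4−i} with p = 0.820
C(4,3)·0.820^3·0.180^1 = 0.396985
C(4,4)·0.820^4·0.180^0 = 0.452122
Sum = 0.8491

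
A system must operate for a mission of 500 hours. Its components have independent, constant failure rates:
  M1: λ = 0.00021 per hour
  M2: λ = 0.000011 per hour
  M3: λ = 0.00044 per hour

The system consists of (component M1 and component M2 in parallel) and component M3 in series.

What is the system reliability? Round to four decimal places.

0.8021

R(M1) = exp(−0.00021 × 500) = 0.900325
R(M2) = exp(−0.000011 × 500) = 0.994515
R(M3) = exp(−0.00044 × 500) = 0.802519
Parallel (M1 and M2): 1 − (1 − 0.900325)(1 − 0.994515) = 0.999453
Series ([0.999453] and M3): 0.999453 × 0.802519 = 0.8021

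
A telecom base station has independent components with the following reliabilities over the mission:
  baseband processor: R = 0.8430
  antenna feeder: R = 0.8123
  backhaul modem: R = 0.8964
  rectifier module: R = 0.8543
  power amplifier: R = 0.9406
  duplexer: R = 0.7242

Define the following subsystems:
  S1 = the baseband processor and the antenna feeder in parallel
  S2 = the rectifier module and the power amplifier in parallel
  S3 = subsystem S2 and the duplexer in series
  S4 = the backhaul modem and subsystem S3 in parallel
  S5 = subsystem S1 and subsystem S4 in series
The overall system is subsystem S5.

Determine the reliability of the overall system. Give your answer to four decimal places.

0.9422

Parallel (baseband processor and antenna feeder): 1 − (1 − 0.843000)(1 − 0.812300) = 0.970531
Parallel (rectifier module and power amplifier): 1 − (1 − 0.854300)(1 − 0.940600) = 0.991345
Series ([0.991345] and duplexer): 0.991345 × 0.724200 = 0.717932
Parallel (backhaul modem and [0.717932]): 1 − (1 − 0.896400)(1 − 0.717932) = 0.970778
Series ([0.970531] and [0.970778]): 0.970531 × 0.970778 = 0.9422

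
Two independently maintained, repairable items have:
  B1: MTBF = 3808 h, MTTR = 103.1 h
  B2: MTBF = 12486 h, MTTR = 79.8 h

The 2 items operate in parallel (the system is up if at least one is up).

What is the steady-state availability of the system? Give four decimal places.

0.9998

A(B1) = MTBF/(MTBF+MTTR) = 3808/(3808+103.1) = 0.973639
A(B2) = MTBF/(MTBF+MTTR) = 12486/(12486+79.8) = 0.993649
Parallel availability: 1 − (1 − 0.973639)(1 − 0.993649) = 0.9998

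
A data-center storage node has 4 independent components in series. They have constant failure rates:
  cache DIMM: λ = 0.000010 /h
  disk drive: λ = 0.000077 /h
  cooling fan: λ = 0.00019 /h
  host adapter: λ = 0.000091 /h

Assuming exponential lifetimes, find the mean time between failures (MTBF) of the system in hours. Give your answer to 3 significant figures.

2720

Series of exponential components: λ_sys = Σ λ_i
λ_sys = 0.000010 + 0.000077 + 0.00019 + 0.000091 = 3.6800e-04 /h
MTBF = 1 / λ_sys = 2720 h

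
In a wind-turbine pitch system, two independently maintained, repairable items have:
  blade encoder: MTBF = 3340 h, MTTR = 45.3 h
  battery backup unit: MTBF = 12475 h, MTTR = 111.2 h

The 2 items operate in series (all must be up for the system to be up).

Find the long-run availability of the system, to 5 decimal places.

A(blade encoder) = MTBF/(MTBF+MTTR) = 3340/(3340+45.3) = 0.986619
A(battery backup unit) = MTBF/(MTBF+MTTR) = 12475/(12475+111.2) = 0.991165
Series availability: 0.986619 × 0.991165 = 0.97790

0.97790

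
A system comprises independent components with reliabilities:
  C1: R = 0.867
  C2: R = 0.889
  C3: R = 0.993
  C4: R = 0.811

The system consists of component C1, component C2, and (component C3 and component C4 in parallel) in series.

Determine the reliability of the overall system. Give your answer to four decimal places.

0.7697

Parallel (C3 and C4): 1 − (1 − 0.993000)(1 − 0.811000) = 0.998677
Series (C1, C2, and [0.998677]): 0.867000 × 0.889000 × 0.998677 = 0.7697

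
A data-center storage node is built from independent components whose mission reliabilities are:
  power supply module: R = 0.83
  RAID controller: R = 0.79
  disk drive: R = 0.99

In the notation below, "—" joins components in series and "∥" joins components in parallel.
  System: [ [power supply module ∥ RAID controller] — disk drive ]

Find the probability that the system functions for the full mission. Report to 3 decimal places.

0.955

Parallel (power supply module and RAID controller): 1 − (1 − 0.83000)(1 − 0.79000) = 0.96430
Series ([0.96430] and disk drive): 0.96430 × 0.99000 = 0.955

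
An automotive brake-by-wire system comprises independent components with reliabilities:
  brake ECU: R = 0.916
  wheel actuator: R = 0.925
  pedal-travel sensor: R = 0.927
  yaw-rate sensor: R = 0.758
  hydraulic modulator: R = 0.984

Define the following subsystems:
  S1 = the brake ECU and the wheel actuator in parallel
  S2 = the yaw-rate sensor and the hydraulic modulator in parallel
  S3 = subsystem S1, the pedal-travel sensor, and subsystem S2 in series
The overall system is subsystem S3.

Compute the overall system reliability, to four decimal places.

0.9176

Parallel (brake ECU and wheel actuator): 1 − (1 − 0.916000)(1 − 0.925000) = 0.993700
Parallel (yaw-rate sensor and hydraulic modulator): 1 − (1 − 0.758000)(1 − 0.984000) = 0.996128
Series ([0.993700], pedal-travel sensor, and [0.996128]): 0.993700 × 0.927000 × 0.996128 = 0.9176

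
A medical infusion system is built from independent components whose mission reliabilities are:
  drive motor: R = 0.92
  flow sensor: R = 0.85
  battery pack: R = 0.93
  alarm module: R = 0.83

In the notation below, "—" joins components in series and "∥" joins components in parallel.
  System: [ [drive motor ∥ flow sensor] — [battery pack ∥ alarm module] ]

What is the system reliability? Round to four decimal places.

Parallel (drive motor and flow sensor): 1 − (1 − 0.920000)(1 − 0.850000) = 0.988000
Parallel (battery pack and alarm module): 1 − (1 − 0.930000)(1 − 0.830000) = 0.988100
Series ([0.988000] and [0.988100]): 0.988000 × 0.988100 = 0.9762

0.9762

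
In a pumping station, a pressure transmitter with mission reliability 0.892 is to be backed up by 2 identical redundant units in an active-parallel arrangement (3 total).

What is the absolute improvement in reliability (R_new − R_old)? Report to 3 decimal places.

R_before = 0.892
R_after = 1 − (1 − 0.892)^3 = 0.999
ΔR = 0.999 − 0.892 = 0.107

0.107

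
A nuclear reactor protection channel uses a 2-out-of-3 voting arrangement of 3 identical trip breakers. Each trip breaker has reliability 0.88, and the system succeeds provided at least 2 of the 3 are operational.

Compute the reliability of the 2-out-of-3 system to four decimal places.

R = Σ_{i=2}^{3} C(3,i) p^i (1−p)^{3−i} with p = 0.88
C(3,2)·0.88^2·0.12^1 = 0.278784
C(3,3)·0.88^3·0.12^0 = 0.681472
Sum = 0.9603

0.9603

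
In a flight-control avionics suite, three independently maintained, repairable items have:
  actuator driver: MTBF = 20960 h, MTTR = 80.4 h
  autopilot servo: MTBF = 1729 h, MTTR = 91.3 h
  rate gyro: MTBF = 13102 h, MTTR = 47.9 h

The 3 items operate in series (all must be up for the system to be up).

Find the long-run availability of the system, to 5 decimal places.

A(actuator driver) = MTBF/(MTBF+MTTR) = 20960/(20960+80.4) = 0.996179
A(autopilot servo) = MTBF/(MTBF+MTTR) = 1729/(1729+91.3) = 0.949843
A(rate gyro) = MTBF/(MTBF+MTTR) = 13102/(13102+47.9) = 0.996357
Series availability: 0.996179 × 0.949843 × 0.996357 = 0.94277

0.94277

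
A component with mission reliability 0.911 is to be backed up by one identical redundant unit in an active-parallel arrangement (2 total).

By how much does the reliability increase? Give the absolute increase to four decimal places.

R_before = 0.911
R_after = 1 − (1 − 0.911)^2 = 0.9921
ΔR = 0.9921 − 0.911 = 0.0811

0.0811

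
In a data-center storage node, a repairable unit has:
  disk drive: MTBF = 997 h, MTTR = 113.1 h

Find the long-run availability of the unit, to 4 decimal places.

0.8981

A(disk drive) = MTBF/(MTBF+MTTR) = 997/(997+113.1) = 0.8981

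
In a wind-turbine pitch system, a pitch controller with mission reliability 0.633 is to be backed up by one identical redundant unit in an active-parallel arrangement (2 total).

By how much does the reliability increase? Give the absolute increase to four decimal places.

0.2323

R_before = 0.633
R_after = 1 − (1 − 0.633)^2 = 0.8653
ΔR = 0.8653 − 0.633 = 0.2323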